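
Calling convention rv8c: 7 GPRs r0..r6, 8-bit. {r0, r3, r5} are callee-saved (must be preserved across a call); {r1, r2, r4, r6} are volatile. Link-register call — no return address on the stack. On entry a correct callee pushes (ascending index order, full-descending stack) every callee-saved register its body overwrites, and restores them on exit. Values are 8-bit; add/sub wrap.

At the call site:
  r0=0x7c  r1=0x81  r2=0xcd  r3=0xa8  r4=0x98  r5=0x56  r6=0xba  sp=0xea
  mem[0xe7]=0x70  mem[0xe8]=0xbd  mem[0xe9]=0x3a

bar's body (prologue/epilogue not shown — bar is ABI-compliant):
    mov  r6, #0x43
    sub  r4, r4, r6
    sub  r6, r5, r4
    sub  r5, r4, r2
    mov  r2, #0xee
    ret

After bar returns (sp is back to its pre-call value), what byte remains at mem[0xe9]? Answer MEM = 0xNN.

prologue: push r5 → mem[0xe9]=0x56, sp=0xe9
body[0] mov  r6, #0x43 → r6=0x43
body[1] sub  r4, r4, r6 → r4=0x55
body[2] sub  r6, r5, r4 → r6=0x01
body[3] sub  r5, r4, r2 → r5=0x88
body[4] mov  r2, #0xee → r2=0xee
epilogue: pop r5=0x56, sp=0xea
prologue pushed ['r5'] at ['0xe9']

MEM = 0x56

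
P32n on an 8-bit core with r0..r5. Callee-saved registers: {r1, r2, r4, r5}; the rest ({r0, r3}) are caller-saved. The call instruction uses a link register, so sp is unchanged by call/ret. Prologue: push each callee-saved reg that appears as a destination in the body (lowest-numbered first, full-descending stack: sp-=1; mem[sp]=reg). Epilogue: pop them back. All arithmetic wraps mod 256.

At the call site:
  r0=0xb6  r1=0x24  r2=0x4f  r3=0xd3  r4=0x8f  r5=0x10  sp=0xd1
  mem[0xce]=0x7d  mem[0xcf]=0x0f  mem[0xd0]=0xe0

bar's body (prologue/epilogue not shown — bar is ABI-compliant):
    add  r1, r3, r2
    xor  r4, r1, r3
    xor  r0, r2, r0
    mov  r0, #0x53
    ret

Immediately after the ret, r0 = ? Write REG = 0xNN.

REG = 0x53

prologue: push r1 -> mem[0xd0]=0x24, sp=0xd0
prologue: push r4 -> mem[0xcf]=0x8f, sp=0xcf
body[0] add  r1, r3, r2 -> r1=0x22
body[1] xor  r4, r1, r3 -> r4=0xf1
body[2] xor  r0, r2, r0 -> r0=0xf9
body[3] mov  r0, #0x53 -> r0=0x53
epilogue: pop r4=0x8f, sp=0xd0
epilogue: pop r1=0x24, sp=0xd1
r0 is caller-saved -> body value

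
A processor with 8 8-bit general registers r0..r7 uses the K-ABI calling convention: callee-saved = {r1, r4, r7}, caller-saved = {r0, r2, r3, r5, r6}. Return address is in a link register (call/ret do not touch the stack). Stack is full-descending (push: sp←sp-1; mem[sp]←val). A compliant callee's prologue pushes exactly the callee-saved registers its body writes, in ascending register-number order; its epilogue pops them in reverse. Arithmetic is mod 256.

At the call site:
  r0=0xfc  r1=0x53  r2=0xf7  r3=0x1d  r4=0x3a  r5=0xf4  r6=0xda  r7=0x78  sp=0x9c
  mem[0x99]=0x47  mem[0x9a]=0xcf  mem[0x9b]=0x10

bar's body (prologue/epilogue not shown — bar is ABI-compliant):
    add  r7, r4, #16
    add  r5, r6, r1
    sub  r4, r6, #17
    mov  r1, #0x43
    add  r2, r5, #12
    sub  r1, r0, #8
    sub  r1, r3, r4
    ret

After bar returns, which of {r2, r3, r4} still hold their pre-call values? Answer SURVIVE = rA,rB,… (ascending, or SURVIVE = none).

prologue: push r1 -> mem[0x9b]=0x53, sp=0x9b
prologue: push r4 -> mem[0x9a]=0x3a, sp=0x9a
prologue: push r7 -> mem[0x99]=0x78, sp=0x99
body[0] add  r7, r4, #16 -> r7=0x4a
body[1] add  r5, r6, r1 -> r5=0x2d
body[2] sub  r4, r6, #17 -> r4=0xc9
body[3] mov  r1, #0x43 -> r1=0x43
body[4] add  r2, r5, #12 -> r2=0x39
body[5] sub  r1, r0, #8 -> r1=0xf4
body[6] sub  r1, r3, r4 -> r1=0x54
epilogue: pop r7=0x78, sp=0x9a
epilogue: pop r4=0x3a, sp=0x9b
epilogue: pop r1=0x53, sp=0x9c
r2: caller-saved, written=True
r3: caller-saved, written=False
r4: callee-saved, written=True

SURVIVE = r3,r4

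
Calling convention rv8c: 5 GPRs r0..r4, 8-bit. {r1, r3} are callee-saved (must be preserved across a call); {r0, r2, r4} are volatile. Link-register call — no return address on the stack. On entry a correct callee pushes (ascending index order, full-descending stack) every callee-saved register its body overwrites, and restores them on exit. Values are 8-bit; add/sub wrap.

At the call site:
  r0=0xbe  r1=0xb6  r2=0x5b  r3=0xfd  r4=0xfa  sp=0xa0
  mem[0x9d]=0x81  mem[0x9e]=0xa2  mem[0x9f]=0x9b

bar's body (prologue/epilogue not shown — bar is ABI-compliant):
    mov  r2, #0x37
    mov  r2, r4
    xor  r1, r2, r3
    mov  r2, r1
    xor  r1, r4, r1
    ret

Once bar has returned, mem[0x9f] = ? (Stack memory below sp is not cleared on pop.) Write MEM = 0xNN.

prologue: push r1 → mem[0x9f]=0xb6, sp=0x9f
body[0] mov  r2, #0x37 → r2=0x37
body[1] mov  r2, r4 → r2=0xfa
body[2] xor  r1, r2, r3 → r1=0x07
body[3] mov  r2, r1 → r2=0x07
body[4] xor  r1, r4, r1 → r1=0xfd
epilogue: pop r1=0xb6, sp=0xa0
prologue pushed ['r1'] at ['0x9f']

MEM = 0xb6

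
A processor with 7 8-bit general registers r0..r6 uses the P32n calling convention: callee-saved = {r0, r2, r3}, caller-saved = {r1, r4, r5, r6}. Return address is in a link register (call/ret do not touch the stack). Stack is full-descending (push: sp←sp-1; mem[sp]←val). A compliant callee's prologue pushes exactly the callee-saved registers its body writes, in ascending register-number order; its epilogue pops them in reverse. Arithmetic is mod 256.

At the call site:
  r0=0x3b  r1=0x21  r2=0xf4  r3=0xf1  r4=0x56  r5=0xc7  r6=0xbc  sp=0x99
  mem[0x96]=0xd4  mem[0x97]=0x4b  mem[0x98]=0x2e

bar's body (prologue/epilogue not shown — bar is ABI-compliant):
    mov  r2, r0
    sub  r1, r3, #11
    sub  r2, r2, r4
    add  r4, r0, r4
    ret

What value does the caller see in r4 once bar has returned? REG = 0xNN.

REG = 0x91

prologue: push r2 -> mem[0x98]=0xf4, sp=0x98
body[0] mov  r2, r0 -> r2=0x3b
body[1] sub  r1, r3, #11 -> r1=0xe6
body[2] sub  r2, r2, r4 -> r2=0xe5
body[3] add  r4, r0, r4 -> r4=0x91
epilogue: pop r2=0xf4, sp=0x99
r4 is caller-saved -> body value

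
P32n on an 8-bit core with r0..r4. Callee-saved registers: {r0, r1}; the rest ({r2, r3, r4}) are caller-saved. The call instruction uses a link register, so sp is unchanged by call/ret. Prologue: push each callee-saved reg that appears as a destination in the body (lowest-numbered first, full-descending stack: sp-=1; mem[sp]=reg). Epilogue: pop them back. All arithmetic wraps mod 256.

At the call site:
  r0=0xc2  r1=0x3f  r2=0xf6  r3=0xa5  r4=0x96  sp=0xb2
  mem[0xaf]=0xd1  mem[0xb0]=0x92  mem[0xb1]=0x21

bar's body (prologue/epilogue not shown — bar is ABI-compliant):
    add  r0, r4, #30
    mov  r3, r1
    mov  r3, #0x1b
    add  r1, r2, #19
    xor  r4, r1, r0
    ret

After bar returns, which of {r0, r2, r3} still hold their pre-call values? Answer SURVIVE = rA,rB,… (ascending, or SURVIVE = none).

prologue: push r0 -> mem[0xb1]=0xc2, sp=0xb1
prologue: push r1 -> mem[0xb0]=0x3f, sp=0xb0
body[0] add  r0, r4, #30 -> r0=0xb4
body[1] mov  r3, r1 -> r3=0x3f
body[2] mov  r3, #0x1b -> r3=0x1b
body[3] add  r1, r2, #19 -> r1=0x09
body[4] xor  r4, r1, r0 -> r4=0xbd
epilogue: pop r1=0x3f, sp=0xb1
epilogue: pop r0=0xc2, sp=0xb2
r0: callee-saved, written=True
r2: caller-saved, written=False
r3: caller-saved, written=True

SURVIVE = r0,r2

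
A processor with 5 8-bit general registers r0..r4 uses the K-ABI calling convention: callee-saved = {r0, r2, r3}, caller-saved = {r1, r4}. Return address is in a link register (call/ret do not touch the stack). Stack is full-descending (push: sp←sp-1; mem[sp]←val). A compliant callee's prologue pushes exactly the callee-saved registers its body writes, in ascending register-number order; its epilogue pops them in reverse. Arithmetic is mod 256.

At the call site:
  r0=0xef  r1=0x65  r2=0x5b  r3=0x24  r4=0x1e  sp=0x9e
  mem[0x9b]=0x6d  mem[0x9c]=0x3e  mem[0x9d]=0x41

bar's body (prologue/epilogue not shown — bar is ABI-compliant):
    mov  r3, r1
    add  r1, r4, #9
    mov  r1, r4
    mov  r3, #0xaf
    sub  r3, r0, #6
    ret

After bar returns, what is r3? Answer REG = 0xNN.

REG = 0x24

prologue: push r3 -> mem[0x9d]=0x24, sp=0x9d
body[0] mov  r3, r1 -> r3=0x65
body[1] add  r1, r4, #9 -> r1=0x27
body[2] mov  r1, r4 -> r1=0x1e
body[3] mov  r3, #0xaf -> r3=0xaf
body[4] sub  r3, r0, #6 -> r3=0xe9
epilogue: pop r3=0x24, sp=0x9e
r3 is callee-saved -> restored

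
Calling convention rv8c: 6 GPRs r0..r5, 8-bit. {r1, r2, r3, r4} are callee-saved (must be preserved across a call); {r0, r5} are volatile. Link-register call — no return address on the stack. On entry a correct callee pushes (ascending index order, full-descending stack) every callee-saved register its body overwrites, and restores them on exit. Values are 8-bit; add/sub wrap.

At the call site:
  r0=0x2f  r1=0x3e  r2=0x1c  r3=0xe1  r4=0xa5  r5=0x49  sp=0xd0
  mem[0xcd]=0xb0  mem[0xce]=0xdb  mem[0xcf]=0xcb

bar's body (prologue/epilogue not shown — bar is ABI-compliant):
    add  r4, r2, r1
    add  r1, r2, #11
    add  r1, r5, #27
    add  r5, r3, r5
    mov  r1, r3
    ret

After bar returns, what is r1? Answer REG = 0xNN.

prologue: push r1 → mem[0xcf]=0x3e, sp=0xcf
prologue: push r4 → mem[0xce]=0xa5, sp=0xce
body[0] add  r4, r2, r1 → r4=0x5a
body[1] add  r1, r2, #11 → r1=0x27
body[2] add  r1, r5, #27 → r1=0x64
body[3] add  r5, r3, r5 → r5=0x2a
body[4] mov  r1, r3 → r1=0xe1
epilogue: pop r4=0xa5, sp=0xcf
epilogue: pop r1=0x3e, sp=0xd0
r1 is callee-saved → restored

REG = 0x3e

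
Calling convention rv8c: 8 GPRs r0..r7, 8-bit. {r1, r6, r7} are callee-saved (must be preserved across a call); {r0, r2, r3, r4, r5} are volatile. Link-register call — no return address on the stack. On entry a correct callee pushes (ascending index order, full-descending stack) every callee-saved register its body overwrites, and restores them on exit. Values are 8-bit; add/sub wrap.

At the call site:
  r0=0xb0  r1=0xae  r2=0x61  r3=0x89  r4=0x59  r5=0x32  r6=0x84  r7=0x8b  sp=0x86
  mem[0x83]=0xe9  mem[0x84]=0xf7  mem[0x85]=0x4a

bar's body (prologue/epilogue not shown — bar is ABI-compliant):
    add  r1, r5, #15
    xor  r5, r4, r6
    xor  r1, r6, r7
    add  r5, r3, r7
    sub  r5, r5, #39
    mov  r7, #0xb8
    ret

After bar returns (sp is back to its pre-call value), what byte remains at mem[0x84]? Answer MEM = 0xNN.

prologue: push r1 → mem[0x85]=0xae, sp=0x85
prologue: push r7 → mem[0x84]=0x8b, sp=0x84
body[0] add  r1, r5, #15 → r1=0x41
body[1] xor  r5, r4, r6 → r5=0xdd
body[2] xor  r1, r6, r7 → r1=0x0f
body[3] add  r5, r3, r7 → r5=0x14
body[4] sub  r5, r5, #39 → r5=0xed
body[5] mov  r7, #0xb8 → r7=0xb8
epilogue: pop r7=0x8b, sp=0x85
epilogue: pop r1=0xae, sp=0x86
prologue pushed ['r1', 'r7'] at ['0x85', '0x84']

MEM = 0x8b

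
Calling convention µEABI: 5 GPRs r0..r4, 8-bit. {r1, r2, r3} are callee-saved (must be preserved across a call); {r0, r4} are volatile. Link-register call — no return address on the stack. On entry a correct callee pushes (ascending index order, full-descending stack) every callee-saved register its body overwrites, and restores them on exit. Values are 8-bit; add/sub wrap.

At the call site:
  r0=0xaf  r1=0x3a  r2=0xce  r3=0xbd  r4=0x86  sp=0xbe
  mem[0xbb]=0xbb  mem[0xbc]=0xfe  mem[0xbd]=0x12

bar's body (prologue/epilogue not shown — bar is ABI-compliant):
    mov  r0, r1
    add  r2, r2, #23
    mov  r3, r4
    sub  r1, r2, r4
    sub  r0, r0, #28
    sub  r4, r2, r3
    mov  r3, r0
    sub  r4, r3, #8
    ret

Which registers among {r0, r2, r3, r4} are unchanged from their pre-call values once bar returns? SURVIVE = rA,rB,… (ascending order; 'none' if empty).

SURVIVE = r2,r3

prologue: push r1 → mem[0xbd]=0x3a, sp=0xbd
prologue: push r2 → mem[0xbc]=0xce, sp=0xbc
prologue: push r3 → mem[0xbb]=0xbd, sp=0xbb
body[0] mov  r0, r1 → r0=0x3a
body[1] add  r2, r2, #23 → r2=0xe5
body[2] mov  r3, r4 → r3=0x86
body[3] sub  r1, r2, r4 → r1=0x5f
body[4] sub  r0, r0, #28 → r0=0x1e
body[5] sub  r4, r2, r3 → r4=0x5f
body[6] mov  r3, r0 → r3=0x1e
body[7] sub  r4, r3, #8 → r4=0x16
epilogue: pop r3=0xbd, sp=0xbc
epilogue: pop r2=0xce, sp=0xbd
epilogue: pop r1=0x3a, sp=0xbe
r0: caller-saved, written=True
r2: callee-saved, written=True
r3: callee-saved, written=True
r4: caller-saved, written=True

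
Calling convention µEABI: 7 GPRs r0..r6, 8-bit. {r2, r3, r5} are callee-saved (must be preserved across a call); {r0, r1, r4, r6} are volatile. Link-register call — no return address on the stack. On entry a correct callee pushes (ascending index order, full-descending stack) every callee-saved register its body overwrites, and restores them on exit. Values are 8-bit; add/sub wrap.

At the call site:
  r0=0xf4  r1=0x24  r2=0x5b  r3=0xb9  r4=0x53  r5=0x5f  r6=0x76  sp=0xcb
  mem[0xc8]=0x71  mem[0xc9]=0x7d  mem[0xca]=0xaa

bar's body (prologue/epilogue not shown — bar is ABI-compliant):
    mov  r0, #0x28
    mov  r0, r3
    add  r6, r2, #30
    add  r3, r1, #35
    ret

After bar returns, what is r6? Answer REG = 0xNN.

REG = 0x79

prologue: push r3 → mem[0xca]=0xb9, sp=0xca
body[0] mov  r0, #0x28 → r0=0x28
body[1] mov  r0, r3 → r0=0xb9
body[2] add  r6, r2, #30 → r6=0x79
body[3] add  r3, r1, #35 → r3=0x47
epilogue: pop r3=0xb9, sp=0xcb
r6 is caller-saved → body value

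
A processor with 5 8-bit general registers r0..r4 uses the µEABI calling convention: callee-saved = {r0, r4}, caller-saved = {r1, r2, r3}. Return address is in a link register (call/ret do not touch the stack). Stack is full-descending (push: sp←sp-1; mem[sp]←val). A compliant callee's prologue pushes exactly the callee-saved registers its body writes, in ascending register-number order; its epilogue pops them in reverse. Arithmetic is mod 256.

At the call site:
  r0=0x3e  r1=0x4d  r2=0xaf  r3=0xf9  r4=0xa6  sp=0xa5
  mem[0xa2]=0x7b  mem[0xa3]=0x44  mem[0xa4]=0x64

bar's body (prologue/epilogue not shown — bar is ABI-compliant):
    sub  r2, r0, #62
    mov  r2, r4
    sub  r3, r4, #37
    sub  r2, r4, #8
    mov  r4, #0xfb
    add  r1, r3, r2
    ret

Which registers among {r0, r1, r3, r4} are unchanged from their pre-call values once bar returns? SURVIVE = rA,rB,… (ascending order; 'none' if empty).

SURVIVE = r0,r4

prologue: push r4 -> mem[0xa4]=0xa6, sp=0xa4
body[0] sub  r2, r0, #62 -> r2=0x00
body[1] mov  r2, r4 -> r2=0xa6
body[2] sub  r3, r4, #37 -> r3=0x81
body[3] sub  r2, r4, #8 -> r2=0x9e
body[4] mov  r4, #0xfb -> r4=0xfb
body[5] add  r1, r3, r2 -> r1=0x1f
epilogue: pop r4=0xa6, sp=0xa5
r0: callee-saved, written=False
r1: caller-saved, written=True
r3: caller-saved, written=True
r4: callee-saved, written=True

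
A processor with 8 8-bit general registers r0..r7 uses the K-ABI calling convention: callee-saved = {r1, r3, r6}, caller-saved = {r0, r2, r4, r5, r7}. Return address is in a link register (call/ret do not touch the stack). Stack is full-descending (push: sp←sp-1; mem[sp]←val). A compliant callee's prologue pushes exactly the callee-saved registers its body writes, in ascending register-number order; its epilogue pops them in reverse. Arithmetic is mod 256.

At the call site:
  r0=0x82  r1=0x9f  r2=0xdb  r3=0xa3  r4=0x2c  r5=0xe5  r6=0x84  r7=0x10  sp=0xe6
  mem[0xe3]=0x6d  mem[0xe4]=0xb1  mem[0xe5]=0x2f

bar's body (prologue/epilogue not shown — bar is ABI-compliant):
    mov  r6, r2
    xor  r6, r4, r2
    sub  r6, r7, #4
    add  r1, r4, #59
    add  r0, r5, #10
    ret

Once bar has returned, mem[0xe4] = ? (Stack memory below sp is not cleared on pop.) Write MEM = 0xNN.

prologue: push r1 → mem[0xe5]=0x9f, sp=0xe5
prologue: push r6 → mem[0xe4]=0x84, sp=0xe4
body[0] mov  r6, r2 → r6=0xdb
body[1] xor  r6, r4, r2 → r6=0xf7
body[2] sub  r6, r7, #4 → r6=0x0c
body[3] add  r1, r4, #59 → r1=0x67
body[4] add  r0, r5, #10 → r0=0xef
epilogue: pop r6=0x84, sp=0xe5
epilogue: pop r1=0x9f, sp=0xe6
prologue pushed ['r1', 'r6'] at ['0xe5', '0xe4']

MEM = 0x84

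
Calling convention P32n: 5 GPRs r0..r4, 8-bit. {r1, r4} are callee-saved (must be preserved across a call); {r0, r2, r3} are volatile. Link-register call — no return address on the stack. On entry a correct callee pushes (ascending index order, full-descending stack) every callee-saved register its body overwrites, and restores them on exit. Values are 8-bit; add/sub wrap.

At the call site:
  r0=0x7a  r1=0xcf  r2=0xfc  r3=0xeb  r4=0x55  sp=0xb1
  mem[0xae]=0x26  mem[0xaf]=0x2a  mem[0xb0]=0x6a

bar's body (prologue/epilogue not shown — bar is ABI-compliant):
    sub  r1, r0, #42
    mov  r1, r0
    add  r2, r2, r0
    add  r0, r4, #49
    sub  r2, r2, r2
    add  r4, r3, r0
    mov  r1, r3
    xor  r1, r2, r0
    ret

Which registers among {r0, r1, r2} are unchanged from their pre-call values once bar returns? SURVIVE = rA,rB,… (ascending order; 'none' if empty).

prologue: push r1 -> mem[0xb0]=0xcf, sp=0xb0
prologue: push r4 -> mem[0xaf]=0x55, sp=0xaf
body[0] sub  r1, r0, #42 -> r1=0x50
body[1] mov  r1, r0 -> r1=0x7a
body[2] add  r2, r2, r0 -> r2=0x76
body[3] add  r0, r4, #49 -> r0=0x86
body[4] sub  r2, r2, r2 -> r2=0x00
body[5] add  r4, r3, r0 -> r4=0x71
body[6] mov  r1, r3 -> r1=0xeb
body[7] xor  r1, r2, r0 -> r1=0x86
epilogue: pop r4=0x55, sp=0xb0
epilogue: pop r1=0xcf, sp=0xb1
r0: caller-saved, written=True
r1: callee-saved, written=True
r2: caller-saved, written=True

SURVIVE = r1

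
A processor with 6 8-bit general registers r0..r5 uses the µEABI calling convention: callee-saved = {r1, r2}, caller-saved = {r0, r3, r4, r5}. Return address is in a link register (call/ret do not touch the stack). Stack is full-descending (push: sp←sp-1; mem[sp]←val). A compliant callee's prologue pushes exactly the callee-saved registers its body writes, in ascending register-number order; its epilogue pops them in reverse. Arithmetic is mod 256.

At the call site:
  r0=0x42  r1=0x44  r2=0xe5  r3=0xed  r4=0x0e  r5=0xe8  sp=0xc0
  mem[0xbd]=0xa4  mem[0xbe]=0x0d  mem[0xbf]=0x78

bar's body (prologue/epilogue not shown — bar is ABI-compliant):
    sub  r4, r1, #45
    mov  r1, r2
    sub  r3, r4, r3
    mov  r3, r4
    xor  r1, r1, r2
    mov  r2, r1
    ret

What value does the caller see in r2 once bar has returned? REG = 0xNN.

REG = 0xe5

prologue: push r1 → mem[0xbf]=0x44, sp=0xbf
prologue: push r2 → mem[0xbe]=0xe5, sp=0xbe
body[0] sub  r4, r1, #45 → r4=0x17
body[1] mov  r1, r2 → r1=0xe5
body[2] sub  r3, r4, r3 → r3=0x2a
body[3] mov  r3, r4 → r3=0x17
body[4] xor  r1, r1, r2 → r1=0x00
body[5] mov  r2, r1 → r2=0x00
epilogue: pop r2=0xe5, sp=0xbf
epilogue: pop r1=0x44, sp=0xc0
r2 is callee-saved → restored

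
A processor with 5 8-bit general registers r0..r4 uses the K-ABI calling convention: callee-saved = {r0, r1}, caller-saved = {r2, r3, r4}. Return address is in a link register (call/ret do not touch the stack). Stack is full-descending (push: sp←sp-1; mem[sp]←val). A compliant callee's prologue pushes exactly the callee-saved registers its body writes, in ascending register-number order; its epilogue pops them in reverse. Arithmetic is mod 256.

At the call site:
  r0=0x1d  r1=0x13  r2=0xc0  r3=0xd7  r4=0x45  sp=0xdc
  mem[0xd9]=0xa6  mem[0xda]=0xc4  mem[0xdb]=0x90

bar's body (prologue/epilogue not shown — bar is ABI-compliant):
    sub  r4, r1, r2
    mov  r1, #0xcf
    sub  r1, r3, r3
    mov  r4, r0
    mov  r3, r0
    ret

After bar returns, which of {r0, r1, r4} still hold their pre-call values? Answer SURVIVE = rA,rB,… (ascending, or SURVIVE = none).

prologue: push r1 -> mem[0xdb]=0x13, sp=0xdb
body[0] sub  r4, r1, r2 -> r4=0x53
body[1] mov  r1, #0xcf -> r1=0xcf
body[2] sub  r1, r3, r3 -> r1=0x00
body[3] mov  r4, r0 -> r4=0x1d
body[4] mov  r3, r0 -> r3=0x1d
epilogue: pop r1=0x13, sp=0xdc
r0: callee-saved, written=False
r1: callee-saved, written=True
r4: caller-saved, written=True

SURVIVE = r0,r1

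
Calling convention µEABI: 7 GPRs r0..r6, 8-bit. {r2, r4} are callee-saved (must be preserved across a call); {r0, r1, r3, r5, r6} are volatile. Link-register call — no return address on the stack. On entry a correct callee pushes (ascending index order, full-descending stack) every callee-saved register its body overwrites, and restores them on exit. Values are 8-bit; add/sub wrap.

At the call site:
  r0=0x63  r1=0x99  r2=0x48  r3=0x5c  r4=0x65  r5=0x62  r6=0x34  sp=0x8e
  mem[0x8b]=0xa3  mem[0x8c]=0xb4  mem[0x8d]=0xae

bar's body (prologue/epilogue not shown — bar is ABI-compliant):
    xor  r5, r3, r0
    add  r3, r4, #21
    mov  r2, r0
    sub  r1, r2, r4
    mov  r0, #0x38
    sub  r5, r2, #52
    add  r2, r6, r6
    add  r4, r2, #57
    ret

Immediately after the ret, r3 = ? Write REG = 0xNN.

prologue: push r2 -> mem[0x8d]=0x48, sp=0x8d
prologue: push r4 -> mem[0x8c]=0x65, sp=0x8c
body[0] xor  r5, r3, r0 -> r5=0x3f
body[1] add  r3, r4, #21 -> r3=0x7a
body[2] mov  r2, r0 -> r2=0x63
body[3] sub  r1, r2, r4 -> r1=0xfe
body[4] mov  r0, #0x38 -> r0=0x38
body[5] sub  r5, r2, #52 -> r5=0x2f
body[6] add  r2, r6, r6 -> r2=0x68
body[7] add  r4, r2, #57 -> r4=0xa1
epilogue: pop r4=0x65, sp=0x8d
epilogue: pop r2=0x48, sp=0x8e
r3 is caller-saved -> body value

REG = 0x7a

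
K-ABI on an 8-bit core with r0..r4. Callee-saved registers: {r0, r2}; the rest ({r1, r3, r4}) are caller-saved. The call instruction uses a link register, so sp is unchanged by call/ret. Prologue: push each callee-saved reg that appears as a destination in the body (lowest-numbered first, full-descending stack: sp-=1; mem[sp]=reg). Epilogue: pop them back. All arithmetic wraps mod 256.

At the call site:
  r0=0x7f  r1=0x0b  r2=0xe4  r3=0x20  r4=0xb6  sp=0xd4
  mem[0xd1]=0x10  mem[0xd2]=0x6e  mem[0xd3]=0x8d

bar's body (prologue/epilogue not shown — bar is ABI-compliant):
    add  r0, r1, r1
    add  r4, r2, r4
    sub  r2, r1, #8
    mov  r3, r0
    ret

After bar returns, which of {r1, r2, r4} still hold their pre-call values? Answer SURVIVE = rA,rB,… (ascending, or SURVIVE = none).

SURVIVE = r1,r2

prologue: push r0 -> mem[0xd3]=0x7f, sp=0xd3
prologue: push r2 -> mem[0xd2]=0xe4, sp=0xd2
body[0] add  r0, r1, r1 -> r0=0x16
body[1] add  r4, r2, r4 -> r4=0x9a
body[2] sub  r2, r1, #8 -> r2=0x03
body[3] mov  r3, r0 -> r3=0x16
epilogue: pop r2=0xe4, sp=0xd3
epilogue: pop r0=0x7f, sp=0xd4
r1: caller-saved, written=False
r2: callee-saved, written=True
r4: caller-saved, written=True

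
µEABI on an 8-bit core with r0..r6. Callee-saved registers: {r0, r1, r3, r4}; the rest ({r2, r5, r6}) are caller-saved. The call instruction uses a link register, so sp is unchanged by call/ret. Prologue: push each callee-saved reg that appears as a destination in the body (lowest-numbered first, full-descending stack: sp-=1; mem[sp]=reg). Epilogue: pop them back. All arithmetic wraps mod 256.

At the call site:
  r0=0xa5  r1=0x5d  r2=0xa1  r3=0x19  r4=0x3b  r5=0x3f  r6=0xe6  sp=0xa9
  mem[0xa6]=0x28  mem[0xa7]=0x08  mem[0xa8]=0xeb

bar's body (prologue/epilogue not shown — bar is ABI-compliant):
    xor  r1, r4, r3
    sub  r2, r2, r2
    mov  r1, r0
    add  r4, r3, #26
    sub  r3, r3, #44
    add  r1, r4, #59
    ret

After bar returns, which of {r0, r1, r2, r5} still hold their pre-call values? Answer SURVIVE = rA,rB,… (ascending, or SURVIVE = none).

SURVIVE = r0,r1,r5

prologue: push r1 -> mem[0xa8]=0x5d, sp=0xa8
prologue: push r3 -> mem[0xa7]=0x19, sp=0xa7
prologue: push r4 -> mem[0xa6]=0x3b, sp=0xa6
body[0] xor  r1, r4, r3 -> r1=0x22
body[1] sub  r2, r2, r2 -> r2=0x00
body[2] mov  r1, r0 -> r1=0xa5
body[3] add  r4, r3, #26 -> r4=0x33
body[4] sub  r3, r3, #44 -> r3=0xed
body[5] add  r1, r4, #59 -> r1=0x6e
epilogue: pop r4=0x3b, sp=0xa7
epilogue: pop r3=0x19, sp=0xa8
epilogue: pop r1=0x5d, sp=0xa9
r0: callee-saved, written=False
r1: callee-saved, written=True
r2: caller-saved, written=True
r5: caller-saved, written=False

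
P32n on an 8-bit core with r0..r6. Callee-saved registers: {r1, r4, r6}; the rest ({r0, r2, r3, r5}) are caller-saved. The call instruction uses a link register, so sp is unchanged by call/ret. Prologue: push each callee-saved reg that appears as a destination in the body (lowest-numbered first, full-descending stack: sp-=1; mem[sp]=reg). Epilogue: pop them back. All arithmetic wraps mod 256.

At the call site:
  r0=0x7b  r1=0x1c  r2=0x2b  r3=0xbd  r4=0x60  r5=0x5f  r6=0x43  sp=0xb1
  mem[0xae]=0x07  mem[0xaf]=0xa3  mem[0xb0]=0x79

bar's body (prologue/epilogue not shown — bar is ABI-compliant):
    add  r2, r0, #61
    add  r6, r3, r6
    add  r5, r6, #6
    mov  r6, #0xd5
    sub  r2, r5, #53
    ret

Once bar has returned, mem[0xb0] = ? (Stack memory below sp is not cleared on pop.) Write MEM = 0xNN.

MEM = 0x43

prologue: push r6 -> mem[0xb0]=0x43, sp=0xb0
body[0] add  r2, r0, #61 -> r2=0xb8
body[1] add  r6, r3, r6 -> r6=0x00
body[2] add  r5, r6, #6 -> r5=0x06
body[3] mov  r6, #0xd5 -> r6=0xd5
body[4] sub  r2, r5, #53 -> r2=0xd1
epilogue: pop r6=0x43, sp=0xb1
prologue pushed ['r6'] at ['0xb0']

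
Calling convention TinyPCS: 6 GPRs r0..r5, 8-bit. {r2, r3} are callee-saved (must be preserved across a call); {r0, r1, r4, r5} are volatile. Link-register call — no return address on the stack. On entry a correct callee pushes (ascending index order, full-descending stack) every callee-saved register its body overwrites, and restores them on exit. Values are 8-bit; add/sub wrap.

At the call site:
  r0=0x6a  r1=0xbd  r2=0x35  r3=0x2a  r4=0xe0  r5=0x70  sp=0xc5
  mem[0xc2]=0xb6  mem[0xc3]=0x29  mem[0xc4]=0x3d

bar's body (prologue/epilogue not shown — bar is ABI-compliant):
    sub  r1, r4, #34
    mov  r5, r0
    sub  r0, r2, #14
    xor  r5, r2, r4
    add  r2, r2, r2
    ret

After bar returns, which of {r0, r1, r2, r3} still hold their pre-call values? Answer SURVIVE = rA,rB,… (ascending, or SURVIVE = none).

SURVIVE = r2,r3

prologue: push r2 → mem[0xc4]=0x35, sp=0xc4
body[0] sub  r1, r4, #34 → r1=0xbe
body[1] mov  r5, r0 → r5=0x6a
body[2] sub  r0, r2, #14 → r0=0x27
body[3] xor  r5, r2, r4 → r5=0xd5
body[4] add  r2, r2, r2 → r2=0x6a
epilogue: pop r2=0x35, sp=0xc5
r0: caller-saved, written=True
r1: caller-saved, written=True
r2: callee-saved, written=True
r3: callee-saved, written=False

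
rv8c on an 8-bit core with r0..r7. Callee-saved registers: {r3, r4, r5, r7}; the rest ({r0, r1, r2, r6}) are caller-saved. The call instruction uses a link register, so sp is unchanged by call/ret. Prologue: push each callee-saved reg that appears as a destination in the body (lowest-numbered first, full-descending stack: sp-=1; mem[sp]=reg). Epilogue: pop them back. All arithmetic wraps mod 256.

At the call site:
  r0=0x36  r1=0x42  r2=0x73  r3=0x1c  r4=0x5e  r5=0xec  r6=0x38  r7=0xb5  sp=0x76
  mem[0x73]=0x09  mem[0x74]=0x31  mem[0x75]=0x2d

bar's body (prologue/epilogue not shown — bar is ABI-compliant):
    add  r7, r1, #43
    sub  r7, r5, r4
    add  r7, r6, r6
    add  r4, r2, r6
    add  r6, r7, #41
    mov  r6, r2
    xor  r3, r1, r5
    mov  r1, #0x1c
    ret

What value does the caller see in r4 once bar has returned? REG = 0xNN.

prologue: push r3 -> mem[0x75]=0x1c, sp=0x75
prologue: push r4 -> mem[0x74]=0x5e, sp=0x74
prologue: push r7 -> mem[0x73]=0xb5, sp=0x73
body[0] add  r7, r1, #43 -> r7=0x6d
body[1] sub  r7, r5, r4 -> r7=0x8e
body[2] add  r7, r6, r6 -> r7=0x70
body[3] add  r4, r2, r6 -> r4=0xab
body[4] add  r6, r7, #41 -> r6=0x99
body[5] mov  r6, r2 -> r6=0x73
body[6] xor  r3, r1, r5 -> r3=0xae
body[7] mov  r1, #0x1c -> r1=0x1c
epilogue: pop r7=0xb5, sp=0x74
epilogue: pop r4=0x5e, sp=0x75
epilogue: pop r3=0x1c, sp=0x76
r4 is callee-saved -> restored

REG = 0x5e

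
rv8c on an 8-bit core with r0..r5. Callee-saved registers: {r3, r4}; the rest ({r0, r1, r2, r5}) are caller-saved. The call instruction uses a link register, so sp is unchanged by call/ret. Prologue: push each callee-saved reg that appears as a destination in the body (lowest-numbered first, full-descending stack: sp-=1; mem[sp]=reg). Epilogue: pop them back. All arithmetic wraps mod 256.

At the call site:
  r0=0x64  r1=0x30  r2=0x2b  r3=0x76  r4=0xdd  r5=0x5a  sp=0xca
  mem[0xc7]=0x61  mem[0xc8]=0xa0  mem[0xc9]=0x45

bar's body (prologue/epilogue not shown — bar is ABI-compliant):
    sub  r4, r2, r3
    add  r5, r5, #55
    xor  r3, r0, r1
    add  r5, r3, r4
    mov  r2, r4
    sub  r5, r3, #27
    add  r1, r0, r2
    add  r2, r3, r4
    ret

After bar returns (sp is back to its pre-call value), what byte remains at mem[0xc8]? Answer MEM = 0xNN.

prologue: push r3 -> mem[0xc9]=0x76, sp=0xc9
prologue: push r4 -> mem[0xc8]=0xdd, sp=0xc8
body[0] sub  r4, r2, r3 -> r4=0xb5
body[1] add  r5, r5, #55 -> r5=0x91
body[2] xor  r3, r0, r1 -> r3=0x54
body[3] add  r5, r3, r4 -> r5=0x09
body[4] mov  r2, r4 -> r2=0xb5
body[5] sub  r5, r3, #27 -> r5=0x39
body[6] add  r1, r0, r2 -> r1=0x19
body[7] add  r2, r3, r4 -> r2=0x09
epilogue: pop r4=0xdd, sp=0xc9
epilogue: pop r3=0x76, sp=0xca
prologue pushed ['r3', 'r4'] at ['0xc9', '0xc8']

MEM = 0xdd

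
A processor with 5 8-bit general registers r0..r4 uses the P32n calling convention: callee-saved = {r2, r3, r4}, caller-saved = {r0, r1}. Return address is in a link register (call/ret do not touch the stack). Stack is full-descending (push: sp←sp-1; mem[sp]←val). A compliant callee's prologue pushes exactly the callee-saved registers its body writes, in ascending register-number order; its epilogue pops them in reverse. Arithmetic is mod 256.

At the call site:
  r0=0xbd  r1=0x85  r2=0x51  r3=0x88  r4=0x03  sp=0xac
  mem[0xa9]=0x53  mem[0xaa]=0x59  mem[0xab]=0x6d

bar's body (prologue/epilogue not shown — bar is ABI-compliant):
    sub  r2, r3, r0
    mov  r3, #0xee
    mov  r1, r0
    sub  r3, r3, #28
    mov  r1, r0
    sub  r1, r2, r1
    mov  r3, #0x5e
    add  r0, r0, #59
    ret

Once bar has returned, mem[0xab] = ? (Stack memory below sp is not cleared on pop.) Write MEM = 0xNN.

MEM = 0x51

prologue: push r2 -> mem[0xab]=0x51, sp=0xab
prologue: push r3 -> mem[0xaa]=0x88, sp=0xaa
body[0] sub  r2, r3, r0 -> r2=0xcb
body[1] mov  r3, #0xee -> r3=0xee
body[2] mov  r1, r0 -> r1=0xbd
body[3] sub  r3, r3, #28 -> r3=0xd2
body[4] mov  r1, r0 -> r1=0xbd
body[5] sub  r1, r2, r1 -> r1=0x0e
body[6] mov  r3, #0x5e -> r3=0x5e
body[7] add  r0, r0, #59 -> r0=0xf8
epilogue: pop r3=0x88, sp=0xab
epilogue: pop r2=0x51, sp=0xac
prologue pushed ['r2', 'r3'] at ['0xab', '0xaa']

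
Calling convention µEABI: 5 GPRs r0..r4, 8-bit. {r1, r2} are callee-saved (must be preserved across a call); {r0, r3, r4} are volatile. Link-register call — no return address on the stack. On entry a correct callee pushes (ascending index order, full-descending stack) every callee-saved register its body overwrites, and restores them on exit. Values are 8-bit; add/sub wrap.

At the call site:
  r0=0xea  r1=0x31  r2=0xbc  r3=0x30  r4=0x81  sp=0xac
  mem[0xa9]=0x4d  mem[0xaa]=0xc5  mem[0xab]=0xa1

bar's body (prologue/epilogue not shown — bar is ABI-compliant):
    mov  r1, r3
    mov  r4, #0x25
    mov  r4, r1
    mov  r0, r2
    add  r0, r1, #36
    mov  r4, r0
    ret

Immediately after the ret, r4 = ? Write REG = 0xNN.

prologue: push r1 → mem[0xab]=0x31, sp=0xab
body[0] mov  r1, r3 → r1=0x30
body[1] mov  r4, #0x25 → r4=0x25
body[2] mov  r4, r1 → r4=0x30
body[3] mov  r0, r2 → r0=0xbc
body[4] add  r0, r1, #36 → r0=0x54
body[5] mov  r4, r0 → r4=0x54
epilogue: pop r1=0x31, sp=0xac
r4 is caller-saved → body value

REG = 0x54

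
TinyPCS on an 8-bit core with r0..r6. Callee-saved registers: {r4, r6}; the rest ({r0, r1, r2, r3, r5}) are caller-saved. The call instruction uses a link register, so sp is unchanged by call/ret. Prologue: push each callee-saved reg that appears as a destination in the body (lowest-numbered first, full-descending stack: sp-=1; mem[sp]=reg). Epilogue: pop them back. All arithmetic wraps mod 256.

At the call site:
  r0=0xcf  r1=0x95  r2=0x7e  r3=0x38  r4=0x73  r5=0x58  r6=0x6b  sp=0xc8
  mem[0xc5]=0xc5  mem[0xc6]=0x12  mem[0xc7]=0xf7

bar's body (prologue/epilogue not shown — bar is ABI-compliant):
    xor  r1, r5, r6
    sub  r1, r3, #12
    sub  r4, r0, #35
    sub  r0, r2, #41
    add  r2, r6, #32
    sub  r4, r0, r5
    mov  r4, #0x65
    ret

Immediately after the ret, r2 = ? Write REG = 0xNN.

REG = 0x8b

prologue: push r4 → mem[0xc7]=0x73, sp=0xc7
body[0] xor  r1, r5, r6 → r1=0x33
body[1] sub  r1, r3, #12 → r1=0x2c
body[2] sub  r4, r0, #35 → r4=0xac
body[3] sub  r0, r2, #41 → r0=0x55
body[4] add  r2, r6, #32 → r2=0x8b
body[5] sub  r4, r0, r5 → r4=0xfd
body[6] mov  r4, #0x65 → r4=0x65
epilogue: pop r4=0x73, sp=0xc8
r2 is caller-saved → body value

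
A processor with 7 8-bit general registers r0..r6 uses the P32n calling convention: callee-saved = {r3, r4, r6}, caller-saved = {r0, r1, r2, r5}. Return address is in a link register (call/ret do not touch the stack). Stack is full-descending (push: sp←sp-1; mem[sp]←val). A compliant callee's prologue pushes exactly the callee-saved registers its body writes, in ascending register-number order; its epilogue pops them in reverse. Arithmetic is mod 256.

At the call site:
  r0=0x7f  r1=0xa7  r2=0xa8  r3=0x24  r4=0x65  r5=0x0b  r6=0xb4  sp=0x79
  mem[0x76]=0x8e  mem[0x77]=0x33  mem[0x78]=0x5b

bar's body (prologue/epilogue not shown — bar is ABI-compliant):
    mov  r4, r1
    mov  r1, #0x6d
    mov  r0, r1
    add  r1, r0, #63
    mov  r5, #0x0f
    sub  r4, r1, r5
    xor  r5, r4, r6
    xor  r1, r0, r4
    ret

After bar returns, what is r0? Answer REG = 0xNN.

REG = 0x6d

prologue: push r4 → mem[0x78]=0x65, sp=0x78
body[0] mov  r4, r1 → r4=0xa7
body[1] mov  r1, #0x6d → r1=0x6d
body[2] mov  r0, r1 → r0=0x6d
body[3] add  r1, r0, #63 → r1=0xac
body[4] mov  r5, #0x0f → r5=0x0f
body[5] sub  r4, r1, r5 → r4=0x9d
body[6] xor  r5, r4, r6 → r5=0x29
body[7] xor  r1, r0, r4 → r1=0xf0
epilogue: pop r4=0x65, sp=0x79
r0 is caller-saved → body value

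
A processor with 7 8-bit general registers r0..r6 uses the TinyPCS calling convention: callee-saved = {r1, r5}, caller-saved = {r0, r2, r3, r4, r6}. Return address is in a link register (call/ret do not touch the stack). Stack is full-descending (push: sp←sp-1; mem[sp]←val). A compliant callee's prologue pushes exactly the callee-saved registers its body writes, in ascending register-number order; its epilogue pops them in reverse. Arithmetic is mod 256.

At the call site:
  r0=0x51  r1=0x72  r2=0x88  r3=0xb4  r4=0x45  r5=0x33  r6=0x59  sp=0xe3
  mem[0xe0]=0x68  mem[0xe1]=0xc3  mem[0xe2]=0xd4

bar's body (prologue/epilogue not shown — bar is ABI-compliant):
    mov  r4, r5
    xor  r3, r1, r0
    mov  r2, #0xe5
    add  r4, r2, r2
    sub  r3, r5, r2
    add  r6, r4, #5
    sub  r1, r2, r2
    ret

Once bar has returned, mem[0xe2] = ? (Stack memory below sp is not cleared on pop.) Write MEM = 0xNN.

prologue: push r1 → mem[0xe2]=0x72, sp=0xe2
body[0] mov  r4, r5 → r4=0x33
body[1] xor  r3, r1, r0 → r3=0x23
body[2] mov  r2, #0xe5 → r2=0xe5
body[3] add  r4, r2, r2 → r4=0xca
body[4] sub  r3, r5, r2 → r3=0x4e
body[5] add  r6, r4, #5 → r6=0xcf
body[6] sub  r1, r2, r2 → r1=0x00
epilogue: pop r1=0x72, sp=0xe3
prologue pushed ['r1'] at ['0xe2']

MEM = 0x72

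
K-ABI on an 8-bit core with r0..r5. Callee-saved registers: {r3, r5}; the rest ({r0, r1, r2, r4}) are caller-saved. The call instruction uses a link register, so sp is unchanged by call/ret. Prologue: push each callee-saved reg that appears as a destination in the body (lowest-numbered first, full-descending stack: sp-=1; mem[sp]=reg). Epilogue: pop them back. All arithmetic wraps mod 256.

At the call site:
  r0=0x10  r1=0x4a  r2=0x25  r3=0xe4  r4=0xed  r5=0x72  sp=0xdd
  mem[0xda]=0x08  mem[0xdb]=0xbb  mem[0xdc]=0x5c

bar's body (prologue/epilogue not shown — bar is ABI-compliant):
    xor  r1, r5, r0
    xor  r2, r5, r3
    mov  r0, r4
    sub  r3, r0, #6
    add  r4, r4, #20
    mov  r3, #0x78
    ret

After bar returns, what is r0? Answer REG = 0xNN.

prologue: push r3 -> mem[0xdc]=0xe4, sp=0xdc
body[0] xor  r1, r5, r0 -> r1=0x62
body[1] xor  r2, r5, r3 -> r2=0x96
body[2] mov  r0, r4 -> r0=0xed
body[3] sub  r3, r0, #6 -> r3=0xe7
body[4] add  r4, r4, #20 -> r4=0x01
body[5] mov  r3, #0x78 -> r3=0x78
epilogue: pop r3=0xe4, sp=0xdd
r0 is caller-saved -> body value

REG = 0xed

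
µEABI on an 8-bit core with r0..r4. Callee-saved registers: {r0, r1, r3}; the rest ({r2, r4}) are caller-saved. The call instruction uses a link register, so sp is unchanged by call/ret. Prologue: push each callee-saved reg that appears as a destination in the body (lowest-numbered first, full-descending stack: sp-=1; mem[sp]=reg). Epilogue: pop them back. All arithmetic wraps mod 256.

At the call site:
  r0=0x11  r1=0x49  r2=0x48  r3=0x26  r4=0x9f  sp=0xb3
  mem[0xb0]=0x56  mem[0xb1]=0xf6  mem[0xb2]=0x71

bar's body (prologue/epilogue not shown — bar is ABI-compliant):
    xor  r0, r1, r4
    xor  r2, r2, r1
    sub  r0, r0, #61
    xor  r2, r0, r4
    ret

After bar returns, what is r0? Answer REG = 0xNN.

REG = 0x11

prologue: push r0 → mem[0xb2]=0x11, sp=0xb2
body[0] xor  r0, r1, r4 → r0=0xd6
body[1] xor  r2, r2, r1 → r2=0x01
body[2] sub  r0, r0, #61 → r0=0x99
body[3] xor  r2, r0, r4 → r2=0x06
epilogue: pop r0=0x11, sp=0xb3
r0 is callee-saved → restored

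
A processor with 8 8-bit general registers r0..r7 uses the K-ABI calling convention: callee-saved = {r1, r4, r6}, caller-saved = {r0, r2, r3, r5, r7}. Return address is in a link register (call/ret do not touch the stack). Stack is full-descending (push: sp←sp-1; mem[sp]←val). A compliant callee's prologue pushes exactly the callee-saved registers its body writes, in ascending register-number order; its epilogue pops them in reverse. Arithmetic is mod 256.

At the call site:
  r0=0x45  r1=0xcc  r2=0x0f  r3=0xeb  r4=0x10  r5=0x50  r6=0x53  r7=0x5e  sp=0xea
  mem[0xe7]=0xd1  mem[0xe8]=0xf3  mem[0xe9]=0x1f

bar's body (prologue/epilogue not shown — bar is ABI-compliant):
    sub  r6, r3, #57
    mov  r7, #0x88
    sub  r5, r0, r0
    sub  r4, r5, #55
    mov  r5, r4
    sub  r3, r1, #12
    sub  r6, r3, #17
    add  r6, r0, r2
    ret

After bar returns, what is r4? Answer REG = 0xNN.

REG = 0x10

prologue: push r4 → mem[0xe9]=0x10, sp=0xe9
prologue: push r6 → mem[0xe8]=0x53, sp=0xe8
body[0] sub  r6, r3, #57 → r6=0xb2
body[1] mov  r7, #0x88 → r7=0x88
body[2] sub  r5, r0, r0 → r5=0x00
body[3] sub  r4, r5, #55 → r4=0xc9
body[4] mov  r5, r4 → r5=0xc9
body[5] sub  r3, r1, #12 → r3=0xc0
body[6] sub  r6, r3, #17 → r6=0xaf
body[7] add  r6, r0, r2 → r6=0x54
epilogue: pop r6=0x53, sp=0xe9
epilogue: pop r4=0x10, sp=0xea
r4 is callee-saved → restored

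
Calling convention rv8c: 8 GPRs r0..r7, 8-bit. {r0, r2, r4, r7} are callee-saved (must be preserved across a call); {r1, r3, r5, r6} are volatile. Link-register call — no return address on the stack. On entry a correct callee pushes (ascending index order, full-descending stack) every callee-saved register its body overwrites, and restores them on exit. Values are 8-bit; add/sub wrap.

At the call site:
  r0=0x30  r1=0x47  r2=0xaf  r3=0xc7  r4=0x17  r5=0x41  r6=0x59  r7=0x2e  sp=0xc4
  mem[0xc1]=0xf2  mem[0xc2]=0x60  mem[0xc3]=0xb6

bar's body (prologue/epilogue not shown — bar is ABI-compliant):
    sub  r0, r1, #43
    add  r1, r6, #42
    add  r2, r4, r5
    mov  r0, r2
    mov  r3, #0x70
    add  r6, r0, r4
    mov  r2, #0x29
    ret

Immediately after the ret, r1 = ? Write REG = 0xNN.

REG = 0x83

prologue: push r0 -> mem[0xc3]=0x30, sp=0xc3
prologue: push r2 -> mem[0xc2]=0xaf, sp=0xc2
body[0] sub  r0, r1, #43 -> r0=0x1c
body[1] add  r1, r6, #42 -> r1=0x83
body[2] add  r2, r4, r5 -> r2=0x58
body[3] mov  r0, r2 -> r0=0x58
body[4] mov  r3, #0x70 -> r3=0x70
body[5] add  r6, r0, r4 -> r6=0x6f
body[6] mov  r2, #0x29 -> r2=0x29
epilogue: pop r2=0xaf, sp=0xc3
epilogue: pop r0=0x30, sp=0xc4
r1 is caller-saved -> body value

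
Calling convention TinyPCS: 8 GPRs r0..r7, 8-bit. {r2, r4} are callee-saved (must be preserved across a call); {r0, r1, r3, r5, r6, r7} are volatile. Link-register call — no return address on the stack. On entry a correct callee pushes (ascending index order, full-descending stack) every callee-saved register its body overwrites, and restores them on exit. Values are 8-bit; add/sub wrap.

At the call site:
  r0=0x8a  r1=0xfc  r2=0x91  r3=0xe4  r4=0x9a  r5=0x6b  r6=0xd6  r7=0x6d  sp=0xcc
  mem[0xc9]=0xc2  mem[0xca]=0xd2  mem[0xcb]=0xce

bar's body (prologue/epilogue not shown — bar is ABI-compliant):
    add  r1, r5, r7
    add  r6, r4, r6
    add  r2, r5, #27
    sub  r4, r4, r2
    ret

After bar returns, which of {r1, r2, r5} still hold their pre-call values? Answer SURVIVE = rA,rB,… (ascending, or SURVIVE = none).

prologue: push r2 -> mem[0xcb]=0x91, sp=0xcb
prologue: push r4 -> mem[0xca]=0x9a, sp=0xca
body[0] add  r1, r5, r7 -> r1=0xd8
body[1] add  r6, r4, r6 -> r6=0x70
body[2] add  r2, r5, #27 -> r2=0x86
body[3] sub  r4, r4, r2 -> r4=0x14
epilogue: pop r4=0x9a, sp=0xcb
epilogue: pop r2=0x91, sp=0xcc
r1: caller-saved, written=True
r2: callee-saved, written=True
r5: caller-saved, written=False

SURVIVE = r2,r5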